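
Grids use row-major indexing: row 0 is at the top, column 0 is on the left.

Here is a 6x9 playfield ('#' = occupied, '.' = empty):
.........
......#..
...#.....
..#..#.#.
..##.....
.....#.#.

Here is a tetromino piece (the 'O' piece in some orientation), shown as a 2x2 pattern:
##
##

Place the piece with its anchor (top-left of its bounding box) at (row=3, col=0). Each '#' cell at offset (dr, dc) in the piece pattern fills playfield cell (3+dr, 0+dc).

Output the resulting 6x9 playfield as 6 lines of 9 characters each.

Fill (3+0,0+0) = (3,0)
Fill (3+0,0+1) = (3,1)
Fill (3+1,0+0) = (4,0)
Fill (3+1,0+1) = (4,1)

Answer: .........
......#..
...#.....
###..#.#.
####.....
.....#.#.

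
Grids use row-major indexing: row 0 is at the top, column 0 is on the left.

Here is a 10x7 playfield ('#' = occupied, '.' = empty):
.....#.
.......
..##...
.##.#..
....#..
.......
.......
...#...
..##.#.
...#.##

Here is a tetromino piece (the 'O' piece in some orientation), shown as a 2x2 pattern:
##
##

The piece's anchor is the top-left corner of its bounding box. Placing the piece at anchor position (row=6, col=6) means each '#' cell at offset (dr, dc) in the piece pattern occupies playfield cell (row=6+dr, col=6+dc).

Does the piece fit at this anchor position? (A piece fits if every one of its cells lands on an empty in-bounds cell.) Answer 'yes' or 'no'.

Answer: no

Derivation:
Check each piece cell at anchor (6, 6):
  offset (0,0) -> (6,6): empty -> OK
  offset (0,1) -> (6,7): out of bounds -> FAIL
  offset (1,0) -> (7,6): empty -> OK
  offset (1,1) -> (7,7): out of bounds -> FAIL
All cells valid: no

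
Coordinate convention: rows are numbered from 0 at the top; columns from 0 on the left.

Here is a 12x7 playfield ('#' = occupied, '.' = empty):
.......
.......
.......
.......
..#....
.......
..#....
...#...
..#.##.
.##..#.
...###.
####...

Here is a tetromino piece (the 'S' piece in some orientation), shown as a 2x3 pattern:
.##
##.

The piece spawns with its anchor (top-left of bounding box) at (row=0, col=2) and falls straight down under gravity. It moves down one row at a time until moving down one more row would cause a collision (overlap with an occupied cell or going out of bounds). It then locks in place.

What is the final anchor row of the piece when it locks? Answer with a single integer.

Answer: 2

Derivation:
Spawn at (row=0, col=2). Try each row:
  row 0: fits
  row 1: fits
  row 2: fits
  row 3: blocked -> lock at row 2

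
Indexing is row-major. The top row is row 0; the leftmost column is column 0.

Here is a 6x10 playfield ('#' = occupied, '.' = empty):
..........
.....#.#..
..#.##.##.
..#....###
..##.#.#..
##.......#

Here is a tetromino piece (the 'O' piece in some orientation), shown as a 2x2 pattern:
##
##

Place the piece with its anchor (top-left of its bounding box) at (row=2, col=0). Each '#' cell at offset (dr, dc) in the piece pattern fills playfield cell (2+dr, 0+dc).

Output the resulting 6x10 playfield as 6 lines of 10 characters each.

Fill (2+0,0+0) = (2,0)
Fill (2+0,0+1) = (2,1)
Fill (2+1,0+0) = (3,0)
Fill (2+1,0+1) = (3,1)

Answer: ..........
.....#.#..
###.##.##.
###....###
..##.#.#..
##.......#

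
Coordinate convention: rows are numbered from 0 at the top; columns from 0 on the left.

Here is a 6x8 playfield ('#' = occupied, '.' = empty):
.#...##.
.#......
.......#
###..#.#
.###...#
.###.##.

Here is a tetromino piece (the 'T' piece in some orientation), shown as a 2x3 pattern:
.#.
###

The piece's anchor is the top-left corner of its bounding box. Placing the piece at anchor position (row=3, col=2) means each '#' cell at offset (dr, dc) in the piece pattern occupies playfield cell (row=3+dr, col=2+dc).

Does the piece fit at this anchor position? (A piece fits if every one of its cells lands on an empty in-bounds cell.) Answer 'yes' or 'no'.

Answer: no

Derivation:
Check each piece cell at anchor (3, 2):
  offset (0,1) -> (3,3): empty -> OK
  offset (1,0) -> (4,2): occupied ('#') -> FAIL
  offset (1,1) -> (4,3): occupied ('#') -> FAIL
  offset (1,2) -> (4,4): empty -> OK
All cells valid: no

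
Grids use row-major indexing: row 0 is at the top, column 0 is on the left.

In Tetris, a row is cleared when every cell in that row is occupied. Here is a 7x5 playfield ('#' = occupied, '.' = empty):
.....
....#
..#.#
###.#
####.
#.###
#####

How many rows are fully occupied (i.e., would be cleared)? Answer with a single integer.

Answer: 1

Derivation:
Check each row:
  row 0: 5 empty cells -> not full
  row 1: 4 empty cells -> not full
  row 2: 3 empty cells -> not full
  row 3: 1 empty cell -> not full
  row 4: 1 empty cell -> not full
  row 5: 1 empty cell -> not full
  row 6: 0 empty cells -> FULL (clear)
Total rows cleared: 1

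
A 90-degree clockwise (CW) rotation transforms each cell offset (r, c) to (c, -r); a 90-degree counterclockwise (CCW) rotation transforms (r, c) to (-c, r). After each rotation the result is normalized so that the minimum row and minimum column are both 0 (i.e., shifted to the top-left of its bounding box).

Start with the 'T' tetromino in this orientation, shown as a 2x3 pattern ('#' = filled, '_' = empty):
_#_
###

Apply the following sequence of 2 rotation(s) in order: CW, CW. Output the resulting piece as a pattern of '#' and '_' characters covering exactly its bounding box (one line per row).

Answer: ###
_#_

Derivation:
Start:
_#_
###
After rotation 1 (CW):
#_
##
#_
After rotation 2 (CW):
###
_#_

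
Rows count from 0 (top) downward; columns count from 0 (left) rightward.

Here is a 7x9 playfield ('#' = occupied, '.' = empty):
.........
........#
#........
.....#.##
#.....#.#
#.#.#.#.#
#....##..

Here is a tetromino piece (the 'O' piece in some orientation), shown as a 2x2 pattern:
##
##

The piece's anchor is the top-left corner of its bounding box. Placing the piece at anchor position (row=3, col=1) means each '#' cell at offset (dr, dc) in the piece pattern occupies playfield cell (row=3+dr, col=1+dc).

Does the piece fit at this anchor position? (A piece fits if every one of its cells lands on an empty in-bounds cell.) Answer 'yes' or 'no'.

Answer: yes

Derivation:
Check each piece cell at anchor (3, 1):
  offset (0,0) -> (3,1): empty -> OK
  offset (0,1) -> (3,2): empty -> OK
  offset (1,0) -> (4,1): empty -> OK
  offset (1,1) -> (4,2): empty -> OK
All cells valid: yes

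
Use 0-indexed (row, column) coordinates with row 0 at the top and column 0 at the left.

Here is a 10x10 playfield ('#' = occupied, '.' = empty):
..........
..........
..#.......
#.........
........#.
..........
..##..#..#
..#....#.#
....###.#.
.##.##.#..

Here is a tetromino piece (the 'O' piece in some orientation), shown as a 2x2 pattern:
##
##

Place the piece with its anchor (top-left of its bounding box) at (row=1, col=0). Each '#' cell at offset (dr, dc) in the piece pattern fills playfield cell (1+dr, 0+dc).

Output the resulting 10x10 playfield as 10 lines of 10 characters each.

Answer: ..........
##........
###.......
#.........
........#.
..........
..##..#..#
..#....#.#
....###.#.
.##.##.#..

Derivation:
Fill (1+0,0+0) = (1,0)
Fill (1+0,0+1) = (1,1)
Fill (1+1,0+0) = (2,0)
Fill (1+1,0+1) = (2,1)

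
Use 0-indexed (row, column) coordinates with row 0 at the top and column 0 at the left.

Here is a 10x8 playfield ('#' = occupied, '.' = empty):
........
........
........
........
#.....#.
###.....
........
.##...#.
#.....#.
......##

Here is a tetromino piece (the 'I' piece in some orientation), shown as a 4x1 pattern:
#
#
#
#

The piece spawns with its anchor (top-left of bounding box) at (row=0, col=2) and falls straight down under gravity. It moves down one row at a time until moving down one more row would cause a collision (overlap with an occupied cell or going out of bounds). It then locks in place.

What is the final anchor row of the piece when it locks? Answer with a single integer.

Spawn at (row=0, col=2). Try each row:
  row 0: fits
  row 1: fits
  row 2: blocked -> lock at row 1

Answer: 1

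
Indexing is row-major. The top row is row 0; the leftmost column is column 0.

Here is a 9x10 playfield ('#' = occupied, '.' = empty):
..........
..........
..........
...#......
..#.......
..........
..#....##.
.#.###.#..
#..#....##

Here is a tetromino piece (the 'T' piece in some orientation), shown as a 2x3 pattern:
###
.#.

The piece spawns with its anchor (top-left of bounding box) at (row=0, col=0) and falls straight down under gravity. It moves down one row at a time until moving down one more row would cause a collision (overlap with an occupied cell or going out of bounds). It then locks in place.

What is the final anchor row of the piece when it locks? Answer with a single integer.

Spawn at (row=0, col=0). Try each row:
  row 0: fits
  row 1: fits
  row 2: fits
  row 3: fits
  row 4: blocked -> lock at row 3

Answer: 3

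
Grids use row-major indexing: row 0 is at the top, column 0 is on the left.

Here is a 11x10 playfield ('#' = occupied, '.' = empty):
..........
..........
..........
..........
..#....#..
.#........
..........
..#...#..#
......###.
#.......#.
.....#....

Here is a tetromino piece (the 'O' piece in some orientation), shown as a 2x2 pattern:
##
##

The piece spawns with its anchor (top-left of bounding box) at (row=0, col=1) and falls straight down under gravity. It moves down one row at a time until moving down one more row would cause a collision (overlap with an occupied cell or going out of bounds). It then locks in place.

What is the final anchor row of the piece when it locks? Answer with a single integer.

Spawn at (row=0, col=1). Try each row:
  row 0: fits
  row 1: fits
  row 2: fits
  row 3: blocked -> lock at row 2

Answer: 2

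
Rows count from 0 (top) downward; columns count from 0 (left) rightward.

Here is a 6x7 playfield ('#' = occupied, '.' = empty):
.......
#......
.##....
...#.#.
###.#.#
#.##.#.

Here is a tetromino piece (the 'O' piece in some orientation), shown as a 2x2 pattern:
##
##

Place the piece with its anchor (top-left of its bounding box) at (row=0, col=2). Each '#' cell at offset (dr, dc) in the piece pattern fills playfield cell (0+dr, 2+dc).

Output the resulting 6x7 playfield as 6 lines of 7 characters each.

Answer: ..##...
#.##...
.##....
...#.#.
###.#.#
#.##.#.

Derivation:
Fill (0+0,2+0) = (0,2)
Fill (0+0,2+1) = (0,3)
Fill (0+1,2+0) = (1,2)
Fill (0+1,2+1) = (1,3)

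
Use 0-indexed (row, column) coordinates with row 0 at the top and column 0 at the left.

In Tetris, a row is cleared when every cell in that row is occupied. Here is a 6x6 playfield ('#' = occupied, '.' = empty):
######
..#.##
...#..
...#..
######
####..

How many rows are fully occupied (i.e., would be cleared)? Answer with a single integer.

Check each row:
  row 0: 0 empty cells -> FULL (clear)
  row 1: 3 empty cells -> not full
  row 2: 5 empty cells -> not full
  row 3: 5 empty cells -> not full
  row 4: 0 empty cells -> FULL (clear)
  row 5: 2 empty cells -> not full
Total rows cleared: 2

Answer: 2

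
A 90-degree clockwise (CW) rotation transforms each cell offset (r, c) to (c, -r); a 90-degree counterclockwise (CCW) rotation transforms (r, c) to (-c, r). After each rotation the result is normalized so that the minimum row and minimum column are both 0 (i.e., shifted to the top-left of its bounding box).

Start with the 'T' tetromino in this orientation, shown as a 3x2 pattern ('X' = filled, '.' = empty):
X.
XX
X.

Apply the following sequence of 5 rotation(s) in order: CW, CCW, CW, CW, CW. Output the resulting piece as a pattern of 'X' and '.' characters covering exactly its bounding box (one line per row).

Start:
X.
XX
X.
After rotation 1 (CW):
XXX
.X.
After rotation 2 (CCW):
X.
XX
X.
After rotation 3 (CW):
XXX
.X.
After rotation 4 (CW):
.X
XX
.X
After rotation 5 (CW):
.X.
XXX

Answer: .X.
XXX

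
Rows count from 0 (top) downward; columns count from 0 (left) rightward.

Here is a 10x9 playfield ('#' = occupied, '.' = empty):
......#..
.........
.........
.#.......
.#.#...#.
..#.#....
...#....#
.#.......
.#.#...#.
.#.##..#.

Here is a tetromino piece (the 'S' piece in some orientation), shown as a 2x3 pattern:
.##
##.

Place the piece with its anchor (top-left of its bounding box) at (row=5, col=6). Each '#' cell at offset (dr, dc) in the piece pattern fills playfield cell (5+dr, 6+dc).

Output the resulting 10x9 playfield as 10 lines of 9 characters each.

Fill (5+0,6+1) = (5,7)
Fill (5+0,6+2) = (5,8)
Fill (5+1,6+0) = (6,6)
Fill (5+1,6+1) = (6,7)

Answer: ......#..
.........
.........
.#.......
.#.#...#.
..#.#..##
...#..###
.#.......
.#.#...#.
.#.##..#.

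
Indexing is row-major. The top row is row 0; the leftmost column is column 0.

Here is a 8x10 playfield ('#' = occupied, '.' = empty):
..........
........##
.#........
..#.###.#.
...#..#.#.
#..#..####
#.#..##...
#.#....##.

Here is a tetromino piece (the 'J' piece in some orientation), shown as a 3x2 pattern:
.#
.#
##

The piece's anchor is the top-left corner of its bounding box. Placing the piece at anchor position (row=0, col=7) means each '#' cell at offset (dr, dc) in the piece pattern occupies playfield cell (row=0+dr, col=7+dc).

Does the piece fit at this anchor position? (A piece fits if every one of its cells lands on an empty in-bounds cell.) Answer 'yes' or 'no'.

Answer: no

Derivation:
Check each piece cell at anchor (0, 7):
  offset (0,1) -> (0,8): empty -> OK
  offset (1,1) -> (1,8): occupied ('#') -> FAIL
  offset (2,0) -> (2,7): empty -> OK
  offset (2,1) -> (2,8): empty -> OK
All cells valid: no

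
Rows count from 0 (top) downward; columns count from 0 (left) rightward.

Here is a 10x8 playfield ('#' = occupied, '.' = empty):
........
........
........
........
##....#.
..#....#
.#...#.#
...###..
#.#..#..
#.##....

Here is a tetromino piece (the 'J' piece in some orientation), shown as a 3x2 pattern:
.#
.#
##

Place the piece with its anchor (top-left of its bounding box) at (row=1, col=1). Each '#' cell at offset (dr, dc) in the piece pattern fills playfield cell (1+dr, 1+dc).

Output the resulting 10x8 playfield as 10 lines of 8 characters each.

Fill (1+0,1+1) = (1,2)
Fill (1+1,1+1) = (2,2)
Fill (1+2,1+0) = (3,1)
Fill (1+2,1+1) = (3,2)

Answer: ........
..#.....
..#.....
.##.....
##....#.
..#....#
.#...#.#
...###..
#.#..#..
#.##....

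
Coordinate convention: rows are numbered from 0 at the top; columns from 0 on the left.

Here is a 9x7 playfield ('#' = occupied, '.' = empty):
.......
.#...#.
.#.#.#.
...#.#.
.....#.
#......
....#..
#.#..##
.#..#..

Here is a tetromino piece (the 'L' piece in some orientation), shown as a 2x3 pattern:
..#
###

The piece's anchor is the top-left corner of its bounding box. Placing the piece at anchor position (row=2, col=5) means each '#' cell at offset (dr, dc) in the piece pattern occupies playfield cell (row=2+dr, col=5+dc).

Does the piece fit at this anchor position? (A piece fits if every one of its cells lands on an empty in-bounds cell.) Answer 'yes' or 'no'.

Answer: no

Derivation:
Check each piece cell at anchor (2, 5):
  offset (0,2) -> (2,7): out of bounds -> FAIL
  offset (1,0) -> (3,5): occupied ('#') -> FAIL
  offset (1,1) -> (3,6): empty -> OK
  offset (1,2) -> (3,7): out of bounds -> FAIL
All cells valid: no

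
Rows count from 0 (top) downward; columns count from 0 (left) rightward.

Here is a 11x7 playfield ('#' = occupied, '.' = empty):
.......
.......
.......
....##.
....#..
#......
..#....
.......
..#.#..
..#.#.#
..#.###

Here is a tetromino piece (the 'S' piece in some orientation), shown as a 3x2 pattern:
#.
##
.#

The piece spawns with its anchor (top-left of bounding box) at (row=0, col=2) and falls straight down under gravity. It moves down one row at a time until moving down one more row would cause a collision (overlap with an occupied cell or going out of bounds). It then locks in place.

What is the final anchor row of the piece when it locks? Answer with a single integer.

Answer: 4

Derivation:
Spawn at (row=0, col=2). Try each row:
  row 0: fits
  row 1: fits
  row 2: fits
  row 3: fits
  row 4: fits
  row 5: blocked -> lock at row 4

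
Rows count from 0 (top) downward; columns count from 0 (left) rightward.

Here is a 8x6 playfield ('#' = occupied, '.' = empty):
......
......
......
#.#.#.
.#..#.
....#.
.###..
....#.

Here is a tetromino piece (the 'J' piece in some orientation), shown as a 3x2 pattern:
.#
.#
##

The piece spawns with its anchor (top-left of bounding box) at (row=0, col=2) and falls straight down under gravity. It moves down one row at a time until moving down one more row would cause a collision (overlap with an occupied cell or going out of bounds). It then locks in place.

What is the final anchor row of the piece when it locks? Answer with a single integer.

Answer: 0

Derivation:
Spawn at (row=0, col=2). Try each row:
  row 0: fits
  row 1: blocked -> lock at row 0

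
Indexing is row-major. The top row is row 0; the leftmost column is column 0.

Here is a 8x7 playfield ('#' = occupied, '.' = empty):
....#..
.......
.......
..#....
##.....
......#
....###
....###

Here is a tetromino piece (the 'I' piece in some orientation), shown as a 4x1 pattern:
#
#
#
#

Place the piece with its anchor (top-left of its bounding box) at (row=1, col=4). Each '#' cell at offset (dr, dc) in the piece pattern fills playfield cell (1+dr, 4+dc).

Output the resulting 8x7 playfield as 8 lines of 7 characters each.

Answer: ....#..
....#..
....#..
..#.#..
##..#..
......#
....###
....###

Derivation:
Fill (1+0,4+0) = (1,4)
Fill (1+1,4+0) = (2,4)
Fill (1+2,4+0) = (3,4)
Fill (1+3,4+0) = (4,4)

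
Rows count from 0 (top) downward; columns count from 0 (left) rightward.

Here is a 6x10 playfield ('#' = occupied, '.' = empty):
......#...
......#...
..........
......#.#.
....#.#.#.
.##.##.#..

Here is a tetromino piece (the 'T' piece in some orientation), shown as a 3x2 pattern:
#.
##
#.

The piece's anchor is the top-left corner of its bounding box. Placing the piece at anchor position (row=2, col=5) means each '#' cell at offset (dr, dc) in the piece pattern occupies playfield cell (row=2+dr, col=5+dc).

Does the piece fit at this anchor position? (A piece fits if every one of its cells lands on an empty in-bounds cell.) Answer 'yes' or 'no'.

Check each piece cell at anchor (2, 5):
  offset (0,0) -> (2,5): empty -> OK
  offset (1,0) -> (3,5): empty -> OK
  offset (1,1) -> (3,6): occupied ('#') -> FAIL
  offset (2,0) -> (4,5): empty -> OK
All cells valid: no

Answer: no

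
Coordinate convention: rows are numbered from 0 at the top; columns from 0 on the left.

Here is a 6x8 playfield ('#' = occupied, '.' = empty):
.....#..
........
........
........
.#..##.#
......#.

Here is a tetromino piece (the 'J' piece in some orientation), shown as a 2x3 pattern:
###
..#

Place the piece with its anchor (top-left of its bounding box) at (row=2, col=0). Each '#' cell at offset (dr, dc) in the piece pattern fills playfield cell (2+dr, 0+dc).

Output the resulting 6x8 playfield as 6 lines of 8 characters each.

Fill (2+0,0+0) = (2,0)
Fill (2+0,0+1) = (2,1)
Fill (2+0,0+2) = (2,2)
Fill (2+1,0+2) = (3,2)

Answer: .....#..
........
###.....
..#.....
.#..##.#
......#.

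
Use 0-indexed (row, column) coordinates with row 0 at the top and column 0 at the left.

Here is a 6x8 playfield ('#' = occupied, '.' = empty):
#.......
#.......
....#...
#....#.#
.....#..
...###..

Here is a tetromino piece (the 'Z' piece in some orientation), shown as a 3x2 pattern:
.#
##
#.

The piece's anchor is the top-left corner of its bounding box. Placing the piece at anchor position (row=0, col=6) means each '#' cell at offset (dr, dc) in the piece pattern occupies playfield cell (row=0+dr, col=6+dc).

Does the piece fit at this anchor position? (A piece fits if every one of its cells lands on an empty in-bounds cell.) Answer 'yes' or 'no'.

Answer: yes

Derivation:
Check each piece cell at anchor (0, 6):
  offset (0,1) -> (0,7): empty -> OK
  offset (1,0) -> (1,6): empty -> OK
  offset (1,1) -> (1,7): empty -> OK
  offset (2,0) -> (2,6): empty -> OK
All cells valid: yes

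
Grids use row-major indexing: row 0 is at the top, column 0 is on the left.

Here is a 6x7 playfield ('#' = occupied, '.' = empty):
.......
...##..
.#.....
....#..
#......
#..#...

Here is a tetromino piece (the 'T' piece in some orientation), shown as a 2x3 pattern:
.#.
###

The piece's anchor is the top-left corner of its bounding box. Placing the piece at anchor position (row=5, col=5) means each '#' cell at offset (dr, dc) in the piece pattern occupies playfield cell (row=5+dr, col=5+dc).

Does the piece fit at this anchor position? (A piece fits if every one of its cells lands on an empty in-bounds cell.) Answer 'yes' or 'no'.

Answer: no

Derivation:
Check each piece cell at anchor (5, 5):
  offset (0,1) -> (5,6): empty -> OK
  offset (1,0) -> (6,5): out of bounds -> FAIL
  offset (1,1) -> (6,6): out of bounds -> FAIL
  offset (1,2) -> (6,7): out of bounds -> FAIL
All cells valid: no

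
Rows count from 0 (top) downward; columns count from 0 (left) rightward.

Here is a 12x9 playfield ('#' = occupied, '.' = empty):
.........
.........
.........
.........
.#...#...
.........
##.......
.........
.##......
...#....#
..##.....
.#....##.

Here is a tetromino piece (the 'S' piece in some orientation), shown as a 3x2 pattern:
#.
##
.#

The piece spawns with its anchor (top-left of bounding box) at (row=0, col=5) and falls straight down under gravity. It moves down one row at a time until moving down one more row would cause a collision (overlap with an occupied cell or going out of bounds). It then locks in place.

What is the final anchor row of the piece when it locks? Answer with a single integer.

Spawn at (row=0, col=5). Try each row:
  row 0: fits
  row 1: fits
  row 2: fits
  row 3: blocked -> lock at row 2

Answer: 2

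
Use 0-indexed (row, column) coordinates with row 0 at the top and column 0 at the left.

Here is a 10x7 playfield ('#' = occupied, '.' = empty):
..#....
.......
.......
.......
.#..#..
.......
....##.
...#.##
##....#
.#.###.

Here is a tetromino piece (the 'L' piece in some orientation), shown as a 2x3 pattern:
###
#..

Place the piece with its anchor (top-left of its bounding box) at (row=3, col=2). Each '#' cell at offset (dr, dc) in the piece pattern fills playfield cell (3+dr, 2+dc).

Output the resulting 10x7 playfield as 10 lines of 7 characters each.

Fill (3+0,2+0) = (3,2)
Fill (3+0,2+1) = (3,3)
Fill (3+0,2+2) = (3,4)
Fill (3+1,2+0) = (4,2)

Answer: ..#....
.......
.......
..###..
.##.#..
.......
....##.
...#.##
##....#
.#.###.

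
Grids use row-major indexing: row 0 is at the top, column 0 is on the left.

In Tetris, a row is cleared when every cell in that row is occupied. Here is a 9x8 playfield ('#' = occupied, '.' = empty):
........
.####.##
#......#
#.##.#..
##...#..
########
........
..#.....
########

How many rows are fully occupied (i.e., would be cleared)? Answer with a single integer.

Check each row:
  row 0: 8 empty cells -> not full
  row 1: 2 empty cells -> not full
  row 2: 6 empty cells -> not full
  row 3: 4 empty cells -> not full
  row 4: 5 empty cells -> not full
  row 5: 0 empty cells -> FULL (clear)
  row 6: 8 empty cells -> not full
  row 7: 7 empty cells -> not full
  row 8: 0 empty cells -> FULL (clear)
Total rows cleared: 2

Answer: 2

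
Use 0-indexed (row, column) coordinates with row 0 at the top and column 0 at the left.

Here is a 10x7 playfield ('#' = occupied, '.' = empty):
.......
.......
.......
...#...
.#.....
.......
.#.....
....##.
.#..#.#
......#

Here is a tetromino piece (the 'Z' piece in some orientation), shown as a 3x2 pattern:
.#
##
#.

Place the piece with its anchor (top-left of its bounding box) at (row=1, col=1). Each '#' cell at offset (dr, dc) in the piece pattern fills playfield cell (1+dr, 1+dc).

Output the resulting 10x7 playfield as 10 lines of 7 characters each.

Fill (1+0,1+1) = (1,2)
Fill (1+1,1+0) = (2,1)
Fill (1+1,1+1) = (2,2)
Fill (1+2,1+0) = (3,1)

Answer: .......
..#....
.##....
.#.#...
.#.....
.......
.#.....
....##.
.#..#.#
......#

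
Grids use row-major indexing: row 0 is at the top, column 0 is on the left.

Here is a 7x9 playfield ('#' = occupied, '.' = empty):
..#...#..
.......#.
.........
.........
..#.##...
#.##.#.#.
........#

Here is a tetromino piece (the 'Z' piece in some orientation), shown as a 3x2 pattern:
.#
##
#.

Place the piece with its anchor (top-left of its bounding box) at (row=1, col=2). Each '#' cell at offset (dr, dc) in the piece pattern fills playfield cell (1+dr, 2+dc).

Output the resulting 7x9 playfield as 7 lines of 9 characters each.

Answer: ..#...#..
...#...#.
..##.....
..#......
..#.##...
#.##.#.#.
........#

Derivation:
Fill (1+0,2+1) = (1,3)
Fill (1+1,2+0) = (2,2)
Fill (1+1,2+1) = (2,3)
Fill (1+2,2+0) = (3,2)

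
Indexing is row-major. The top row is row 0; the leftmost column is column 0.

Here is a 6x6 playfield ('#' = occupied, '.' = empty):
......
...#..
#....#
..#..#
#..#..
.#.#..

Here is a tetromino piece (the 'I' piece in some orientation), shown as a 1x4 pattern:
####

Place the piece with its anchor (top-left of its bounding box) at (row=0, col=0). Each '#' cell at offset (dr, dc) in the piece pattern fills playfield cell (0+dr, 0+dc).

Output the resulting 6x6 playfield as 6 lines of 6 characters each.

Answer: ####..
...#..
#....#
..#..#
#..#..
.#.#..

Derivation:
Fill (0+0,0+0) = (0,0)
Fill (0+0,0+1) = (0,1)
Fill (0+0,0+2) = (0,2)
Fill (0+0,0+3) = (0,3)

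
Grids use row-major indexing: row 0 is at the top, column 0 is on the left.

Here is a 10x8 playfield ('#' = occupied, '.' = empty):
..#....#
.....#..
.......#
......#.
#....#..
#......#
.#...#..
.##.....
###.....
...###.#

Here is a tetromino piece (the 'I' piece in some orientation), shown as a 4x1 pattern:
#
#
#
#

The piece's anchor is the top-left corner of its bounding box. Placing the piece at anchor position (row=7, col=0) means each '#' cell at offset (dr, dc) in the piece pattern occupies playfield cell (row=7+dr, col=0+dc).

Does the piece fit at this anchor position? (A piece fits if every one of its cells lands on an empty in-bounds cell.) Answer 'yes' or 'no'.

Check each piece cell at anchor (7, 0):
  offset (0,0) -> (7,0): empty -> OK
  offset (1,0) -> (8,0): occupied ('#') -> FAIL
  offset (2,0) -> (9,0): empty -> OK
  offset (3,0) -> (10,0): out of bounds -> FAIL
All cells valid: no

Answer: no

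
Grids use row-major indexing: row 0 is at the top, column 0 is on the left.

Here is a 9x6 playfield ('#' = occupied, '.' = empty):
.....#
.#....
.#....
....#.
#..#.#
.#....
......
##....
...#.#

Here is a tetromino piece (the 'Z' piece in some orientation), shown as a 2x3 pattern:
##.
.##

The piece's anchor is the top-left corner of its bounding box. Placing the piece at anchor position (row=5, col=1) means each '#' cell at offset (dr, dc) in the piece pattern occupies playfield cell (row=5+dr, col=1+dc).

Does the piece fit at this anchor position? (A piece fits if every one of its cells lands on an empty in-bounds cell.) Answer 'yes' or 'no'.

Check each piece cell at anchor (5, 1):
  offset (0,0) -> (5,1): occupied ('#') -> FAIL
  offset (0,1) -> (5,2): empty -> OK
  offset (1,1) -> (6,2): empty -> OK
  offset (1,2) -> (6,3): empty -> OK
All cells valid: no

Answer: no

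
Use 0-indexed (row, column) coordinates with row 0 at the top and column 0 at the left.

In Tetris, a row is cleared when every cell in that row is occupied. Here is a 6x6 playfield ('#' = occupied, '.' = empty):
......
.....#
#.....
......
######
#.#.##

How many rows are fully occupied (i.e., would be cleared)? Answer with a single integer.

Answer: 1

Derivation:
Check each row:
  row 0: 6 empty cells -> not full
  row 1: 5 empty cells -> not full
  row 2: 5 empty cells -> not full
  row 3: 6 empty cells -> not full
  row 4: 0 empty cells -> FULL (clear)
  row 5: 2 empty cells -> not full
Total rows cleared: 1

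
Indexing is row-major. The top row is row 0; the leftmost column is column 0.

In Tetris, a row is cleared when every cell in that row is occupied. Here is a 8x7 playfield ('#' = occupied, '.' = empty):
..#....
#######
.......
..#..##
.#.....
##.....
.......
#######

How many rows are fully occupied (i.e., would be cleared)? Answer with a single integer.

Check each row:
  row 0: 6 empty cells -> not full
  row 1: 0 empty cells -> FULL (clear)
  row 2: 7 empty cells -> not full
  row 3: 4 empty cells -> not full
  row 4: 6 empty cells -> not full
  row 5: 5 empty cells -> not full
  row 6: 7 empty cells -> not full
  row 7: 0 empty cells -> FULL (clear)
Total rows cleared: 2

Answer: 2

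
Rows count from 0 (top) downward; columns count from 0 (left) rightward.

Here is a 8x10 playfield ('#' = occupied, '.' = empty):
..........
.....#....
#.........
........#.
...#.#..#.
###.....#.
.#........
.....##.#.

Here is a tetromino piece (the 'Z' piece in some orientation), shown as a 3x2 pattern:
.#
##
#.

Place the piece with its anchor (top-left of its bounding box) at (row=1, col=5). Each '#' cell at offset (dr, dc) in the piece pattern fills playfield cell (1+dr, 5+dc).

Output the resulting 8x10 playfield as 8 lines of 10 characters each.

Answer: ..........
.....##...
#....##...
.....#..#.
...#.#..#.
###.....#.
.#........
.....##.#.

Derivation:
Fill (1+0,5+1) = (1,6)
Fill (1+1,5+0) = (2,5)
Fill (1+1,5+1) = (2,6)
Fill (1+2,5+0) = (3,5)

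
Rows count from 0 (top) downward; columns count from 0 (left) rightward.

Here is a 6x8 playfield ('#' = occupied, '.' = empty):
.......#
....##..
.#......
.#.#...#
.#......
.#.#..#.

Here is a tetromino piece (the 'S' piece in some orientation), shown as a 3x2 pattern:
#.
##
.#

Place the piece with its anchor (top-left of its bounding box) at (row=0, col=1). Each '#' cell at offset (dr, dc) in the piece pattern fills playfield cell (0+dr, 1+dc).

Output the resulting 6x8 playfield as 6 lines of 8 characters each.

Fill (0+0,1+0) = (0,1)
Fill (0+1,1+0) = (1,1)
Fill (0+1,1+1) = (1,2)
Fill (0+2,1+1) = (2,2)

Answer: .#.....#
.##.##..
.##.....
.#.#...#
.#......
.#.#..#.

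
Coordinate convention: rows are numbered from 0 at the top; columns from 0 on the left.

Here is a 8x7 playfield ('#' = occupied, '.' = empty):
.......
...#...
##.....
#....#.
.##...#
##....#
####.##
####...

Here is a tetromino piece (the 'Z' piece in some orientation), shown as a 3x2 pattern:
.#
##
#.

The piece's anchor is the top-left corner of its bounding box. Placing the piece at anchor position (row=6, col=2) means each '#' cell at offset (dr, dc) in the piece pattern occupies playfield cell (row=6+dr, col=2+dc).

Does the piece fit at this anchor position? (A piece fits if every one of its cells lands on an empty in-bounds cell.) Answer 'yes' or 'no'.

Answer: no

Derivation:
Check each piece cell at anchor (6, 2):
  offset (0,1) -> (6,3): occupied ('#') -> FAIL
  offset (1,0) -> (7,2): occupied ('#') -> FAIL
  offset (1,1) -> (7,3): occupied ('#') -> FAIL
  offset (2,0) -> (8,2): out of bounds -> FAIL
All cells valid: no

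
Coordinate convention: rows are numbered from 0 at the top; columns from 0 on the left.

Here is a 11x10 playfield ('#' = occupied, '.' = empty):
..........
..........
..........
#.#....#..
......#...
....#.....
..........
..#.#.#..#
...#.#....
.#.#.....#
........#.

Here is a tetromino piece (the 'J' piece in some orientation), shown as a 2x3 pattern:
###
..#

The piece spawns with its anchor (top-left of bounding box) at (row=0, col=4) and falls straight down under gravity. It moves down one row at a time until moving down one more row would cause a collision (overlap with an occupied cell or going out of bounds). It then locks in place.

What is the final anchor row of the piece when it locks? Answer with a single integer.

Answer: 2

Derivation:
Spawn at (row=0, col=4). Try each row:
  row 0: fits
  row 1: fits
  row 2: fits
  row 3: blocked -> lock at row 2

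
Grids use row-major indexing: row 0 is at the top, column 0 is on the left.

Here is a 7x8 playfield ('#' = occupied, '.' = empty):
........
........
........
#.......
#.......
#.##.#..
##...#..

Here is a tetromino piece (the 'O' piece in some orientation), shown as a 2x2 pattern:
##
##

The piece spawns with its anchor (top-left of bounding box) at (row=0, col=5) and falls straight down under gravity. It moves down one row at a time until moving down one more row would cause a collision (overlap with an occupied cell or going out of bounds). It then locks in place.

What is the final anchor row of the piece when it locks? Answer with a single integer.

Spawn at (row=0, col=5). Try each row:
  row 0: fits
  row 1: fits
  row 2: fits
  row 3: fits
  row 4: blocked -> lock at row 3

Answer: 3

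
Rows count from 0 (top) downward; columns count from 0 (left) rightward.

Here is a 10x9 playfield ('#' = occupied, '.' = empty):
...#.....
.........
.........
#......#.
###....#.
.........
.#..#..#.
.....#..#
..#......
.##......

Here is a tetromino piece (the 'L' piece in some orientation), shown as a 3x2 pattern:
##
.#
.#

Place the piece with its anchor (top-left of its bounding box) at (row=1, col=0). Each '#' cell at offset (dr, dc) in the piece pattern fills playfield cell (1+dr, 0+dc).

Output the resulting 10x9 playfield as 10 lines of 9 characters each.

Answer: ...#.....
##.......
.#.......
##.....#.
###....#.
.........
.#..#..#.
.....#..#
..#......
.##......

Derivation:
Fill (1+0,0+0) = (1,0)
Fill (1+0,0+1) = (1,1)
Fill (1+1,0+1) = (2,1)
Fill (1+2,0+1) = (3,1)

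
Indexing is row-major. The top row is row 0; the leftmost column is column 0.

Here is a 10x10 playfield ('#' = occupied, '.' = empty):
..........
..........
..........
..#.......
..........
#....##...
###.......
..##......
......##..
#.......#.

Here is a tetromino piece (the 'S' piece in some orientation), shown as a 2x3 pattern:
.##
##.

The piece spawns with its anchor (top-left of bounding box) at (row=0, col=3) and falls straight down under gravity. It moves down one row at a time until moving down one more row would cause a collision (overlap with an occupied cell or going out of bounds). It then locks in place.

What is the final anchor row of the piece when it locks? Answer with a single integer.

Spawn at (row=0, col=3). Try each row:
  row 0: fits
  row 1: fits
  row 2: fits
  row 3: fits
  row 4: fits
  row 5: blocked -> lock at row 4

Answer: 4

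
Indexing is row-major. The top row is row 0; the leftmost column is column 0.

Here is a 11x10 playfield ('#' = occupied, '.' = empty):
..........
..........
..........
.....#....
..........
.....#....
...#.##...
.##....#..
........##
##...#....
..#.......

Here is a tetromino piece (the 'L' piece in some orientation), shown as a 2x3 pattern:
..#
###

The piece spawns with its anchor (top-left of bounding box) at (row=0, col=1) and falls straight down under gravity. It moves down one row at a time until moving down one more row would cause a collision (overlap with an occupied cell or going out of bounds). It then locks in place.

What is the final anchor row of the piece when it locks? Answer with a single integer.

Spawn at (row=0, col=1). Try each row:
  row 0: fits
  row 1: fits
  row 2: fits
  row 3: fits
  row 4: fits
  row 5: blocked -> lock at row 4

Answer: 4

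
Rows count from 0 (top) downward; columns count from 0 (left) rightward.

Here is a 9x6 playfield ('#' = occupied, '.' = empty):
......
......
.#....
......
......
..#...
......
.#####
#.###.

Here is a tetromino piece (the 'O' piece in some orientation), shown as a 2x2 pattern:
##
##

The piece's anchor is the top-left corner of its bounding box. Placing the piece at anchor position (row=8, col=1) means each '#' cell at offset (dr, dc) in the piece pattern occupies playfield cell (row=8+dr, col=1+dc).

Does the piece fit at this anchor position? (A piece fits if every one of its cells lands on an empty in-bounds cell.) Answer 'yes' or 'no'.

Check each piece cell at anchor (8, 1):
  offset (0,0) -> (8,1): empty -> OK
  offset (0,1) -> (8,2): occupied ('#') -> FAIL
  offset (1,0) -> (9,1): out of bounds -> FAIL
  offset (1,1) -> (9,2): out of bounds -> FAIL
All cells valid: no

Answer: no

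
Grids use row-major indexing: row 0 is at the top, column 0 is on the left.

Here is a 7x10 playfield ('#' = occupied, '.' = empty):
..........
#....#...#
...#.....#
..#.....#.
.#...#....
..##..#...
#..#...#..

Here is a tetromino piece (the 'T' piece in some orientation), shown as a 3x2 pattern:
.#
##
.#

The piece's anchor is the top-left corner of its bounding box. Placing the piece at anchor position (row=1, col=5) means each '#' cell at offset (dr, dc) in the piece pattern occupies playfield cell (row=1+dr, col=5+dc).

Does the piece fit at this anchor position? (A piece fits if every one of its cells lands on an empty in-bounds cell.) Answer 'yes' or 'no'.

Check each piece cell at anchor (1, 5):
  offset (0,1) -> (1,6): empty -> OK
  offset (1,0) -> (2,5): empty -> OK
  offset (1,1) -> (2,6): empty -> OK
  offset (2,1) -> (3,6): empty -> OK
All cells valid: yes

Answer: yes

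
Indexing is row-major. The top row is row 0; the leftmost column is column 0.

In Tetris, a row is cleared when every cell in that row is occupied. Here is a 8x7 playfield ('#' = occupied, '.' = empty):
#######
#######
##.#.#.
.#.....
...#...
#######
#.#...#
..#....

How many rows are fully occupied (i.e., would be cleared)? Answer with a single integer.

Check each row:
  row 0: 0 empty cells -> FULL (clear)
  row 1: 0 empty cells -> FULL (clear)
  row 2: 3 empty cells -> not full
  row 3: 6 empty cells -> not full
  row 4: 6 empty cells -> not full
  row 5: 0 empty cells -> FULL (clear)
  row 6: 4 empty cells -> not full
  row 7: 6 empty cells -> not full
Total rows cleared: 3

Answer: 3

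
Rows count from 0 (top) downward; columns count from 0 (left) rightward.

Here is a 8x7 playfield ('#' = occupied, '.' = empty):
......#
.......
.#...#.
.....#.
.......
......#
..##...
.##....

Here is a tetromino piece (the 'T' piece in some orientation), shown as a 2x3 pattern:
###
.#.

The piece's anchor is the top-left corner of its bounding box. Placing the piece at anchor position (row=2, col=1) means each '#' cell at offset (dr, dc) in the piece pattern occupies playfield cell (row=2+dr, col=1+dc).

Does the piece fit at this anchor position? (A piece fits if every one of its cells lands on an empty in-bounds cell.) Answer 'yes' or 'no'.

Check each piece cell at anchor (2, 1):
  offset (0,0) -> (2,1): occupied ('#') -> FAIL
  offset (0,1) -> (2,2): empty -> OK
  offset (0,2) -> (2,3): empty -> OK
  offset (1,1) -> (3,2): empty -> OK
All cells valid: no

Answer: no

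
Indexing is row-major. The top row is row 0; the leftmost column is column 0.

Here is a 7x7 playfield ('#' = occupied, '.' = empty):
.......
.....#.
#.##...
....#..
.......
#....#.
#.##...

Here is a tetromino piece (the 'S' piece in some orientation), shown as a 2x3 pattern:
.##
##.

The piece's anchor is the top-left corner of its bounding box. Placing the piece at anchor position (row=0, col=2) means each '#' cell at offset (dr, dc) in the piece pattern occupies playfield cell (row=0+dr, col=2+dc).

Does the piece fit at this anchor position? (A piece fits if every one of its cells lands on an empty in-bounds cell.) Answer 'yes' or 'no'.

Check each piece cell at anchor (0, 2):
  offset (0,1) -> (0,3): empty -> OK
  offset (0,2) -> (0,4): empty -> OK
  offset (1,0) -> (1,2): empty -> OK
  offset (1,1) -> (1,3): empty -> OK
All cells valid: yes

Answer: yes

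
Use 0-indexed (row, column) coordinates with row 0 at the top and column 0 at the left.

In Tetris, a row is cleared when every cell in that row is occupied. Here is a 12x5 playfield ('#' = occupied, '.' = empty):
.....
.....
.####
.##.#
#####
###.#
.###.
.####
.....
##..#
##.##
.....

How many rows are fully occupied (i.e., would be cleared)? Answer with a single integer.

Answer: 1

Derivation:
Check each row:
  row 0: 5 empty cells -> not full
  row 1: 5 empty cells -> not full
  row 2: 1 empty cell -> not full
  row 3: 2 empty cells -> not full
  row 4: 0 empty cells -> FULL (clear)
  row 5: 1 empty cell -> not full
  row 6: 2 empty cells -> not full
  row 7: 1 empty cell -> not full
  row 8: 5 empty cells -> not full
  row 9: 2 empty cells -> not full
  row 10: 1 empty cell -> not full
  row 11: 5 empty cells -> not full
Total rows cleared: 1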